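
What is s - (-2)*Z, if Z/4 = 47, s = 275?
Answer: 651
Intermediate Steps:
Z = 188 (Z = 4*47 = 188)
s - (-2)*Z = 275 - (-2)*188 = 275 - 1*(-376) = 275 + 376 = 651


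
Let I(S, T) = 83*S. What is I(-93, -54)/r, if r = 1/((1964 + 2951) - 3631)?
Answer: -9911196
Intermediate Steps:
r = 1/1284 (r = 1/(4915 - 3631) = 1/1284 ≈ 0.00077882)
I(-93, -54)/r = (83*(-93))/(1/1284) = -7719*1284 = -9911196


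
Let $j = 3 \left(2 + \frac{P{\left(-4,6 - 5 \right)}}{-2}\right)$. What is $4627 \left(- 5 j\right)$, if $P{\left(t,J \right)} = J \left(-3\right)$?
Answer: $- \frac{485835}{2} \approx -2.4292 \cdot 10^{5}$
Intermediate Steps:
$P{\left(t,J \right)} = - 3 J$
$j = \frac{21}{2}$ ($j = 3 \left(2 + \frac{\left(-3\right) \left(6 - 5\right)}{-2}\right) = 3 \left(2 + \left(-3\right) 1 \left(- \frac{1}{2}\right)\right) = 3 \left(2 - - \frac{3}{2}\right) = 3 \left(2 + \frac{3}{2}\right) = 3 \cdot \frac{7}{2} = \frac{21}{2} \approx 10.5$)
$4627 \left(- 5 j\right) = 4627 \left(\left(-5\right) \frac{21}{2}\right) = 4627 \left(- \frac{105}{2}\right) = - \frac{485835}{2}$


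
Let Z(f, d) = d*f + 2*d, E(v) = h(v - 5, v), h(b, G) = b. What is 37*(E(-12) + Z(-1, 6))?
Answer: -407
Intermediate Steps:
E(v) = -5 + v (E(v) = v - 5 = -5 + v)
Z(f, d) = 2*d + d*f
37*(E(-12) + Z(-1, 6)) = 37*((-5 - 12) + 6*(2 - 1)) = 37*(-17 + 6*1) = 37*(-17 + 6) = 37*(-11) = -407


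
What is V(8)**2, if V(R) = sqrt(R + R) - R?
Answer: 16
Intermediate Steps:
V(R) = -R + sqrt(2)*sqrt(R) (V(R) = sqrt(2*R) - R = sqrt(2)*sqrt(R) - R = -R + sqrt(2)*sqrt(R))
V(8)**2 = (-1*8 + sqrt(2)*sqrt(8))**2 = (-8 + sqrt(2)*(2*sqrt(2)))**2 = (-8 + 4)**2 = (-4)**2 = 16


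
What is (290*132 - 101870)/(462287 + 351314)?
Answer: -63590/813601 ≈ -0.078159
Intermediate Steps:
(290*132 - 101870)/(462287 + 351314) = (38280 - 101870)/813601 = -63590*1/813601 = -63590/813601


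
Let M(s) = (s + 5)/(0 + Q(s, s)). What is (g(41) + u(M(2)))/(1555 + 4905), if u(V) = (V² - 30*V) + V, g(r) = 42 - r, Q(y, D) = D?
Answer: -353/25840 ≈ -0.013661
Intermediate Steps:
M(s) = (5 + s)/s (M(s) = (s + 5)/(0 + s) = (5 + s)/s)
u(V) = V² - 29*V
(g(41) + u(M(2)))/(1555 + 4905) = ((42 - 1*41) + ((5 + 2)/2)*(-29 + (5 + 2)/2))/(1555 + 4905) = ((42 - 41) + ((½)*7)*(-29 + (½)*7))/6460 = (1 + 7*(-29 + 7/2)/2)*(1/6460) = (1 + (7/2)*(-51/2))*(1/6460) = (1 - 357/4)*(1/6460) = -353/4*1/6460 = -353/25840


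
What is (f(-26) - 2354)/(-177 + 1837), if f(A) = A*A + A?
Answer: -426/415 ≈ -1.0265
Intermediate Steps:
f(A) = A + A² (f(A) = A² + A = A + A²)
(f(-26) - 2354)/(-177 + 1837) = (-26*(1 - 26) - 2354)/(-177 + 1837) = (-26*(-25) - 2354)/1660 = (650 - 2354)*(1/1660) = -1704*1/1660 = -426/415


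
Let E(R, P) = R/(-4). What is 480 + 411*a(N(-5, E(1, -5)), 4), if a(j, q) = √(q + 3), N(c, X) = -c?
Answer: 480 + 411*√7 ≈ 1567.4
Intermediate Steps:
E(R, P) = -R/4 (E(R, P) = R*(-¼) = -R/4)
a(j, q) = √(3 + q)
480 + 411*a(N(-5, E(1, -5)), 4) = 480 + 411*√(3 + 4) = 480 + 411*√7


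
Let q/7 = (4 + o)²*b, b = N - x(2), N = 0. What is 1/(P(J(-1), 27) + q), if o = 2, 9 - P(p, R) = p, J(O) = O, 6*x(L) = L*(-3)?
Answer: 1/262 ≈ 0.0038168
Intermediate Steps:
x(L) = -L/2 (x(L) = (L*(-3))/6 = (-3*L)/6 = -L/2)
P(p, R) = 9 - p
b = 1 (b = 0 - (-1)*2/2 = 0 - 1*(-1) = 0 + 1 = 1)
q = 252 (q = 7*((4 + 2)²*1) = 7*(6²*1) = 7*(36*1) = 7*36 = 252)
1/(P(J(-1), 27) + q) = 1/((9 - 1*(-1)) + 252) = 1/((9 + 1) + 252) = 1/(10 + 252) = 1/262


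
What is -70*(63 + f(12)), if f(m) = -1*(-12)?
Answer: -5250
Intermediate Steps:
f(m) = 12
-70*(63 + f(12)) = -70*(63 + 12) = -70*75 = -5250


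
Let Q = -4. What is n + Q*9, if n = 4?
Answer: -32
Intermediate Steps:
n + Q*9 = 4 - 4*9 = 4 - 36 = -32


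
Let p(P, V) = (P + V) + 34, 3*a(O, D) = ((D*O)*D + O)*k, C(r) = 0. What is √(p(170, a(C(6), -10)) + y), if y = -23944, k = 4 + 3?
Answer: 2*I*√5935 ≈ 154.08*I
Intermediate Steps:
k = 7
a(O, D) = 7*O/3 + 7*O*D²/3 (a(O, D) = (((D*O)*D + O)*7)/3 = ((O*D² + O)*7)/3 = ((O + O*D²)*7)/3 = (7*O + 7*O*D²)/3 = 7*O/3 + 7*O*D²/3)
p(P, V) = 34 + P + V
√(p(170, a(C(6), -10)) + y) = √((34 + 170 + (7/3)*0*(1 + (-10)²)) - 23944) = √((34 + 170 + (7/3)*0*(1 + 100)) - 23944) = √((34 + 170 + (7/3)*0*101) - 23944) = √((34 + 170 + 0) - 23944) = √(204 - 23944) = √(-23740) = 2*I*√5935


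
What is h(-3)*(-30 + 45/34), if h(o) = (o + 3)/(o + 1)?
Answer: 0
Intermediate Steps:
h(o) = (3 + o)/(1 + o)
h(-3)*(-30 + 45/34) = ((3 - 3)/(1 - 3))*(-30 + 45/34) = (0/(-2))*(-30 + 45*(1/34)) = (-½*0)*(-30 + 45/34) = 0*(-975/34) = 0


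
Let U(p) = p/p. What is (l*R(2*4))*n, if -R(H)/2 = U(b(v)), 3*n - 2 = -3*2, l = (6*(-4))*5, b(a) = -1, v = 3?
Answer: -320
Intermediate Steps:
U(p) = 1
l = -120 (l = -24*5 = -120)
n = -4/3 (n = 2/3 + (-3*2)/3 = 2/3 + (1/3)*(-6) = 2/3 - 2 = -4/3 ≈ -1.3333)
R(H) = -2 (R(H) = -2*1 = -2)
(l*R(2*4))*n = -120*(-2)*(-4/3) = 240*(-4/3) = -320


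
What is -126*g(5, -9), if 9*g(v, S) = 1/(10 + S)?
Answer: -14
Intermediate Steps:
g(v, S) = 1/(9*(10 + S))
-126*g(5, -9) = -14/(10 - 9) = -14/1 = -14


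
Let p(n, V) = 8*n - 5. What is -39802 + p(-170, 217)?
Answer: -41167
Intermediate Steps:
p(n, V) = -5 + 8*n
-39802 + p(-170, 217) = -39802 + (-5 + 8*(-170)) = -39802 + (-5 - 1360) = -39802 - 1365 = -41167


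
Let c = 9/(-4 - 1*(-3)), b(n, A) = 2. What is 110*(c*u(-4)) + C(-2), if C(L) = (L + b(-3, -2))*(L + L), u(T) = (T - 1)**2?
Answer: -24750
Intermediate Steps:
c = -9 (c = 9/(-4 + 3) = 9/(-1) = 9*(-1) = -9)
u(T) = (-1 + T)**2
C(L) = 2*L*(2 + L) (C(L) = (L + 2)*(L + L) = (2 + L)*(2*L) = 2*L*(2 + L))
110*(c*u(-4)) + C(-2) = 110*(-9*(-1 - 4)**2) + 2*(-2)*(2 - 2) = 110*(-9*(-5)**2) + 2*(-2)*0 = 110*(-9*25) + 0 = 110*(-225) + 0 = -24750 + 0 = -24750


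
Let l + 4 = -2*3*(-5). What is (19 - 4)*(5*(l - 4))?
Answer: 1650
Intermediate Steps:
l = 26 (l = -4 - 2*3*(-5) = -4 - 6*(-5) = -4 + 30 = 26)
(19 - 4)*(5*(l - 4)) = (19 - 4)*(5*(26 - 4)) = 15*(5*22) = 15*110 = 1650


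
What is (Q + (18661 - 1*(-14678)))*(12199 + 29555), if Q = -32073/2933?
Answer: 4081504189356/2933 ≈ 1.3916e+9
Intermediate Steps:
Q = -32073/2933 (Q = -32073*1/2933 = -32073/2933 ≈ -10.935)
(Q + (18661 - 1*(-14678)))*(12199 + 29555) = (-32073/2933 + (18661 - 1*(-14678)))*(12199 + 29555) = (-32073/2933 + (18661 + 14678))*41754 = (-32073/2933 + 33339)*41754 = (97751214/2933)*41754 = 4081504189356/2933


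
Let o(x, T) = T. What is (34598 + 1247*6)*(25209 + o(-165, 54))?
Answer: 1063067040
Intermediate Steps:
(34598 + 1247*6)*(25209 + o(-165, 54)) = (34598 + 1247*6)*(25209 + 54) = (34598 + 7482)*25263 = 42080*25263 = 1063067040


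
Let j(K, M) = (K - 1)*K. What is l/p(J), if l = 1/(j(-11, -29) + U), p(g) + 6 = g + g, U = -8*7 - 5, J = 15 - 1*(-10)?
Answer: 1/3124 ≈ 0.00032010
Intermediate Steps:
j(K, M) = K*(-1 + K) (j(K, M) = (-1 + K)*K = K*(-1 + K))
J = 25 (J = 15 + 10 = 25)
U = -61 (U = -56 - 5 = -61)
p(g) = -6 + 2*g (p(g) = -6 + (g + g) = -6 + 2*g)
l = 1/71 (l = 1/(-11*(-1 - 11) - 61) = 1/(-11*(-12) - 61) = 1/(132 - 61) = 1/71 ≈ 0.014085)
l/p(J) = 1/(71*(-6 + 2*25)) = 1/(71*(-6 + 50)) = (1/71)/44 = (1/71)*(1/44) = 1/3124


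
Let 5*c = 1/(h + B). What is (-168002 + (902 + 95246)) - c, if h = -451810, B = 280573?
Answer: -61520316989/856185 ≈ -71854.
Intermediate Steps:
c = -1/856185 (c = 1/(5*(-451810 + 280573)) = (1/5)/(-171237) = (1/5)*(-1/171237) = -1/856185 ≈ -1.1680e-6)
(-168002 + (902 + 95246)) - c = (-168002 + (902 + 95246)) - 1*(-1/856185) = (-168002 + 96148) + 1/856185 = -71854 + 1/856185 = -61520316989/856185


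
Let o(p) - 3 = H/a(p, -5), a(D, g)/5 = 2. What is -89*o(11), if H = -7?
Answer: -2047/10 ≈ -204.70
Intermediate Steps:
a(D, g) = 10 (a(D, g) = 5*2 = 10)
o(p) = 23/10 (o(p) = 3 - 7/10 = 23/10)
-89*o(11) = -89*23/10 = -2047/10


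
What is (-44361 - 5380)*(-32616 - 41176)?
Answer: 3670487872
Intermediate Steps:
(-44361 - 5380)*(-32616 - 41176) = -49741*(-73792) = 3670487872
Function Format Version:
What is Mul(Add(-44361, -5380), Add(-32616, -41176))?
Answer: 3670487872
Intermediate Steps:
Mul(Add(-44361, -5380), Add(-32616, -41176)) = Mul(-49741, -73792) = 3670487872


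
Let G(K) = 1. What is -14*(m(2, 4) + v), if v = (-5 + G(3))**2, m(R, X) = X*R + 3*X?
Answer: -504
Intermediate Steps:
m(R, X) = 3*X + R*X (m(R, X) = R*X + 3*X = 3*X + R*X)
v = 16 (v = (-5 + 1)**2 = (-4)**2 = 16)
-14*(m(2, 4) + v) = -14*(4*(3 + 2) + 16) = -14*(4*5 + 16) = -14*(20 + 16) = -14*36 = -504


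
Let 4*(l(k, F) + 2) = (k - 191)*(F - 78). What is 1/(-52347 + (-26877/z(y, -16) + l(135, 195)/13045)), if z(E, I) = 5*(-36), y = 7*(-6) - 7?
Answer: -156540/8171045029 ≈ -1.9158e-5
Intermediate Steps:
y = -49 (y = -42 - 7 = -49)
z(E, I) = -180
l(k, F) = -2 + (-191 + k)*(-78 + F)/4 (l(k, F) = -2 + ((k - 191)*(F - 78))/4 = -2 + ((-191 + k)*(-78 + F))/4 = -2 + (-191 + k)*(-78 + F)/4)
1/(-52347 + (-26877/z(y, -16) + l(135, 195)/13045)) = 1/(-52347 + (-26877/(-180) + (7445/2 - 191/4*195 - 39/2*135 + (¼)*195*135)/13045)) = 1/(-52347 + (-26877*(-1/180) + (7445/2 - 37245/4 - 5265/2 + 26325/4)*(1/13045))) = 1/(-52347 + (8959/60 - 1640*1/13045)) = 1/(-52347 + (8959/60 - 328/2609)) = 1/(-52347 + 23354351/156540) = 1/(-8171045029/156540) = -156540/8171045029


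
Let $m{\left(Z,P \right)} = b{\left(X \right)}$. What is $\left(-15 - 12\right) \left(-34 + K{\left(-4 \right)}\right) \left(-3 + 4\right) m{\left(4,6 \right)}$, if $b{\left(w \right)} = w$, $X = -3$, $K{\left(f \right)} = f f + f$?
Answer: $-1782$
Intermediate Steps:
$K{\left(f \right)} = f + f^{2}$ ($K{\left(f \right)} = f^{2} + f = f + f^{2}$)
$m{\left(Z,P \right)} = -3$
$\left(-15 - 12\right) \left(-34 + K{\left(-4 \right)}\right) \left(-3 + 4\right) m{\left(4,6 \right)} = \left(-15 - 12\right) \left(-34 - 4 \left(1 - 4\right)\right) \left(-3 + 4\right) \left(-3\right) = - 27 \left(-34 - -12\right) 1 \left(-3\right) = - 27 \left(-34 + 12\right) \left(-3\right) = \left(-27\right) \left(-22\right) \left(-3\right) = 594 \left(-3\right) = -1782$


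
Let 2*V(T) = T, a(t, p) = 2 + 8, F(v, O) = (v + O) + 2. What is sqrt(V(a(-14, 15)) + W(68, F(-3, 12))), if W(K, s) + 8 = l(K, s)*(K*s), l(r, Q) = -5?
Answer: I*sqrt(3743) ≈ 61.18*I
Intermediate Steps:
F(v, O) = 2 + O + v (F(v, O) = (O + v) + 2 = 2 + O + v)
a(t, p) = 10
V(T) = T/2
W(K, s) = -8 - 5*K*s
sqrt(V(a(-14, 15)) + W(68, F(-3, 12))) = sqrt((1/2)*10 + (-8 - 5*68*(2 + 12 - 3))) = sqrt(5 + (-8 - 5*68*11)) = sqrt(5 + (-8 - 3740)) = sqrt(5 - 3748) = sqrt(-3743) = I*sqrt(3743)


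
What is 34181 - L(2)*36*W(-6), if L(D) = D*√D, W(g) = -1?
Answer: 34181 + 72*√2 ≈ 34283.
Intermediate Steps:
L(D) = D^(3/2)
34181 - L(2)*36*W(-6) = 34181 - 2^(3/2)*36*(-1) = 34181 - (2*√2)*36*(-1) = 34181 - 72*√2*(-1) = 34181 - (-72)*√2 = 34181 + 72*√2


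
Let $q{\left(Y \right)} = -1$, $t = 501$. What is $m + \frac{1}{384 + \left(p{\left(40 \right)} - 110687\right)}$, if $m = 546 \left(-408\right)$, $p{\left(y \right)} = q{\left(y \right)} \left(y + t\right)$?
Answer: $- \frac{24692496193}{110844} \approx -2.2277 \cdot 10^{5}$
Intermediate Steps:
$p{\left(y \right)} = -501 - y$ ($p{\left(y \right)} = - (y + 501) = - (501 + y) = -501 - y$)
$m = -222768$
$m + \frac{1}{384 + \left(p{\left(40 \right)} - 110687\right)} = -222768 + \frac{1}{384 - 111228} = -222768 + \frac{1}{-110844} = -222768 - \frac{1}{110844} = - \frac{24692496193}{110844}$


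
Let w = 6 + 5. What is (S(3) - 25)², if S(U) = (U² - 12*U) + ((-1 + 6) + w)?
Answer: 1296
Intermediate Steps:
w = 11
S(U) = 16 + U² - 12*U (S(U) = (U² - 12*U) + ((-1 + 6) + 11) = (U² - 12*U) + (5 + 11) = (U² - 12*U) + 16 = 16 + U² - 12*U)
(S(3) - 25)² = ((16 + 3² - 12*3) - 25)² = ((16 + 9 - 36) - 25)² = (-11 - 25)² = (-36)² = 1296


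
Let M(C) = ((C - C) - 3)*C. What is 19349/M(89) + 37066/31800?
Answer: -33633421/471700 ≈ -71.303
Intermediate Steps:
M(C) = -3*C (M(C) = (0 - 3)*C = -3*C)
19349/M(89) + 37066/31800 = 19349/((-3*89)) + 37066/31800 = 19349/(-267) + 37066*(1/31800) = 19349*(-1/267) + 18533/15900 = -19349/267 + 18533/15900 = -33633421/471700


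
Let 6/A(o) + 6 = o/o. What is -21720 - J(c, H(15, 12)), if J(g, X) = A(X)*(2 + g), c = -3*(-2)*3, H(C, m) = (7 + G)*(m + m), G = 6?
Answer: -21696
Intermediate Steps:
H(C, m) = 26*m (H(C, m) = (7 + 6)*(m + m) = 13*(2*m) = 26*m)
c = 18 (c = 6*3 = 18)
A(o) = -6/5 (A(o) = 6/(-6 + o/o) = 6/(-6 + 1) = 6/(-5) = 6*(-⅕) = -6/5)
J(g, X) = -12/5 - 6*g/5 (J(g, X) = -6*(2 + g)/5 = -12/5 - 6*g/5)
-21720 - J(c, H(15, 12)) = -21720 - (-12/5 - 6/5*18) = -21720 - (-12/5 - 108/5) = -21720 - 1*(-24) = -21720 + 24 = -21696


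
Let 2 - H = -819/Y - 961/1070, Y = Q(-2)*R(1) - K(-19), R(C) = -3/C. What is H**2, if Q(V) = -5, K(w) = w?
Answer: 60241284481/82719025 ≈ 728.26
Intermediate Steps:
Y = 34 (Y = -(-15)/1 - 1*(-19) = -(-15) + 19 = -5*(-3) + 19 = 15 + 19 = 34)
H = 245441/9095 (H = 2 - (-819/34 - 961/1070) = 2 - 1*(-227251/9095) = 2 + 227251/9095 = 245441/9095 ≈ 26.986)
H**2 = (245441/9095)**2 = 60241284481/82719025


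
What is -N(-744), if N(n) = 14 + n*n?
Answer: -553550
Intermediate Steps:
N(n) = 14 + n²
-N(-744) = -(14 + (-744)²) = -(14 + 553536) = -1*553550 = -553550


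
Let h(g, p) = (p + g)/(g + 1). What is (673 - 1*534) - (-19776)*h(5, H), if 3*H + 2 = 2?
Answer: 16619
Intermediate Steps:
H = 0 (H = -⅔ + (⅓)*2 = -⅔ + ⅔ = 0)
h(g, p) = (g + p)/(1 + g)
(673 - 1*534) - (-19776)*h(5, H) = (673 - 1*534) - (-19776)*(5 + 0)/(1 + 5) = (673 - 534) - (-19776)*5/6 = 139 - (-19776)*(⅙)*5 = 139 - (-19776)*5/6 = 139 - 309*(-160/3) = 139 + 16480 = 16619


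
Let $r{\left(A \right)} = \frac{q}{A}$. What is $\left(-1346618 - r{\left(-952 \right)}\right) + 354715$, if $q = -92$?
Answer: $- \frac{236072937}{238} \approx -9.919 \cdot 10^{5}$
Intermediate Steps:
$r{\left(A \right)} = - \frac{92}{A}$
$\left(-1346618 - r{\left(-952 \right)}\right) + 354715 = \left(-1346618 - - \frac{92}{-952}\right) + 354715 = \left(-1346618 - \left(-92\right) \left(- \frac{1}{952}\right)\right) + 354715 = \left(-1346618 - \frac{23}{238}\right) + 354715 = - \frac{320495107}{238} + 354715 = - \frac{236072937}{238}$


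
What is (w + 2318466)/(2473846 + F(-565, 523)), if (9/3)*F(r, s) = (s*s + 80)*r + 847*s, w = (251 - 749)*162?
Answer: -3356685/73362283 ≈ -0.045755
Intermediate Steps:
w = -80676 (w = -498*162 = -80676)
F(r, s) = 847*s/3 + r*(80 + s²)/3 (F(r, s) = ((s*s + 80)*r + 847*s)/3 = ((s² + 80)*r + 847*s)/3 = ((80 + s²)*r + 847*s)/3 = (r*(80 + s²) + 847*s)/3 = (847*s + r*(80 + s²))/3 = 847*s/3 + r*(80 + s²)/3)
(w + 2318466)/(2473846 + F(-565, 523)) = (-80676 + 2318466)/(2473846 + ((80/3)*(-565) + (847/3)*523 + (⅓)*(-565)*523²)) = 2237790/(2473846 + (-45200/3 + 442981/3 + (⅓)*(-565)*273529)) = 2237790/(2473846 + (-45200/3 + 442981/3 - 154543885/3)) = 2237790/(2473846 - 154146104/3) = 2237790/(-146724566/3) = 2237790*(-3/146724566) = -3356685/73362283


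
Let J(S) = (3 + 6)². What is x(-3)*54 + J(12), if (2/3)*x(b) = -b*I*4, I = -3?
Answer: -2835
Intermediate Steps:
J(S) = 81 (J(S) = 9² = 81)
x(b) = 18*b (x(b) = 3*(-b*(-3)*4)/2 = 3*(-(-3*b)*4)/2 = 3*(-(-12)*b)/2 = 3*(12*b)/2 = 18*b)
x(-3)*54 + J(12) = (18*(-3))*54 + 81 = -54*54 + 81 = -2916 + 81 = -2835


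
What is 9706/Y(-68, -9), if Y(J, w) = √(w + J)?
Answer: -9706*I*√77/77 ≈ -1106.1*I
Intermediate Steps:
Y(J, w) = √(J + w)
9706/Y(-68, -9) = 9706/(√(-68 - 9)) = 9706/(√(-77)) = 9706/((I*√77)) = 9706*(-I*√77/77) = -9706*I*√77/77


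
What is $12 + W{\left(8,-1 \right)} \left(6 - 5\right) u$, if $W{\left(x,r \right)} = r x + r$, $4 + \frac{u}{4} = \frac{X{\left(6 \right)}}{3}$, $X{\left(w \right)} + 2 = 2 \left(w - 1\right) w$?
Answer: $-540$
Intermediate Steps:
$X{\left(w \right)} = -2 + w \left(-2 + 2 w\right)$ ($X{\left(w \right)} = -2 + 2 \left(w - 1\right) w = -2 + 2 \left(-1 + w\right) w = -2 + \left(-2 + 2 w\right) w = -2 + w \left(-2 + 2 w\right)$)
$u = \frac{184}{3}$ ($u = -16 + 4 \frac{-2 - 12 + 2 \cdot 6^{2}}{3} = -16 + 4 \left(-2 - 12 + 2 \cdot 36\right) \frac{1}{3} = -16 + 4 \left(-2 - 12 + 72\right) \frac{1}{3} = -16 + 4 \cdot 58 \cdot \frac{1}{3} = -16 + 4 \cdot \frac{58}{3} = -16 + \frac{232}{3} = \frac{184}{3} \approx 61.333$)
$W{\left(x,r \right)} = r + r x$
$12 + W{\left(8,-1 \right)} \left(6 - 5\right) u = 12 + - (1 + 8) \left(6 - 5\right) \frac{184}{3} = 12 + \left(-1\right) 9 \cdot 1 \cdot \frac{184}{3} = 12 - 552 = -540$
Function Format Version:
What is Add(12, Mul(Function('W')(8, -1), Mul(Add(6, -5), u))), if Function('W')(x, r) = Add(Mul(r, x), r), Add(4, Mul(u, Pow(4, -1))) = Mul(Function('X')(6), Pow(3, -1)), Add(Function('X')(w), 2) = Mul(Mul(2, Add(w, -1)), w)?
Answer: -540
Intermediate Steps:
Function('X')(w) = Add(-2, Mul(w, Add(-2, Mul(2, w)))) (Function('X')(w) = Add(-2, Mul(Mul(2, Add(w, -1)), w)) = Add(-2, Mul(Mul(2, Add(-1, w)), w)) = Add(-2, Mul(Add(-2, Mul(2, w)), w)) = Add(-2, Mul(w, Add(-2, Mul(2, w)))))
u = Rational(184, 3) (u = Add(-16, Mul(4, Mul(Add(-2, Mul(-2, 6), Mul(2, Pow(6, 2))), Pow(3, -1)))) = Add(-16, Mul(4, Mul(Add(-2, -12, Mul(2, 36)), Rational(1, 3)))) = Add(-16, Mul(4, Mul(Add(-2, -12, 72), Rational(1, 3)))) = Add(-16, Mul(4, Mul(58, Rational(1, 3)))) = Add(-16, Mul(4, Rational(58, 3))) = Add(-16, Rational(232, 3)) = Rational(184, 3) ≈ 61.333)
Function('W')(x, r) = Add(r, Mul(r, x))
Add(12, Mul(Function('W')(8, -1), Mul(Add(6, -5), u))) = Add(12, Mul(Mul(-1, Add(1, 8)), Mul(Add(6, -5), Rational(184, 3)))) = Add(12, Mul(Mul(-1, 9), Mul(1, Rational(184, 3)))) = Add(12, Mul(-9, Rational(184, 3))) = Add(12, -552) = -540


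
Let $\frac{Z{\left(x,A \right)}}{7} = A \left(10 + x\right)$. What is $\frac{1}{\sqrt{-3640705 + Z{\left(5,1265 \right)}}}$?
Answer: $- \frac{i \sqrt{876970}}{1753940} \approx - 0.00053392 i$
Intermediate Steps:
$Z{\left(x,A \right)} = 7 A \left(10 + x\right)$
$\frac{1}{\sqrt{-3640705 + Z{\left(5,1265 \right)}}} = \frac{1}{\sqrt{-3640705 + 7 \cdot 1265 \left(10 + 5\right)}} = \frac{1}{\sqrt{-3640705 + 7 \cdot 1265 \cdot 15}} = \frac{1}{\sqrt{-3640705 + 132825}} = \frac{1}{\sqrt{-3507880}} = \frac{1}{2 i \sqrt{876970}} = - \frac{i \sqrt{876970}}{1753940}$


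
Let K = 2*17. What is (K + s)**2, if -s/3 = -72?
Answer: 62500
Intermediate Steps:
K = 34
s = 216 (s = -3*(-72) = 216)
(K + s)**2 = (34 + 216)**2 = 250**2 = 62500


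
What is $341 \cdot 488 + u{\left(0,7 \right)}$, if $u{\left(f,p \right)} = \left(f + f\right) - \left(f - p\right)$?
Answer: $166415$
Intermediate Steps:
$u{\left(f,p \right)} = f + p$ ($u{\left(f,p \right)} = 2 f - \left(f - p\right) = f + p$)
$341 \cdot 488 + u{\left(0,7 \right)} = 341 \cdot 488 + \left(0 + 7\right) = 166408 + 7 = 166415$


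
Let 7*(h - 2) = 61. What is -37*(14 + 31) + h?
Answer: -11580/7 ≈ -1654.3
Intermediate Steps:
h = 75/7 (h = 2 + (⅐)*61 = 2 + 61/7 = 75/7 ≈ 10.714)
-37*(14 + 31) + h = -37*(14 + 31) + 75/7 = -37*45 + 75/7 = -1665 + 75/7 = -11580/7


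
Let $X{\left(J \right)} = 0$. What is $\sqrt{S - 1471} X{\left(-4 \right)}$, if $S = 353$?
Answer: $0$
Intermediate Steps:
$\sqrt{S - 1471} X{\left(-4 \right)} = \sqrt{353 - 1471} \cdot 0 = \sqrt{-1118} \cdot 0 = i \sqrt{1118} \cdot 0 = 0$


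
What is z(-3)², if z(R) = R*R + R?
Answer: 36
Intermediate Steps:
z(R) = R + R² (z(R) = R² + R = R + R²)
z(-3)² = (-3*(1 - 3))² = (-3*(-2))² = 6² = 36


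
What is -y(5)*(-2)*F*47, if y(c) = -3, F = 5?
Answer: -1410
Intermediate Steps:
-y(5)*(-2)*F*47 = -(-3*(-2))*5*47 = -6*5*47 = -1*30*47 = -30*47 = -1410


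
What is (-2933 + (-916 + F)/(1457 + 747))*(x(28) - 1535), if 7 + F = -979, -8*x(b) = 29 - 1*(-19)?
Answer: 4982233297/1102 ≈ 4.5211e+6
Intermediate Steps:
x(b) = -6 (x(b) = -(29 - 1*(-19))/8 = -(29 + 19)/8 = -1/8*48 = -6)
F = -986 (F = -7 - 979 = -986)
(-2933 + (-916 + F)/(1457 + 747))*(x(28) - 1535) = (-2933 + (-916 - 986)/(1457 + 747))*(-6 - 1535) = (-2933 - 1902/2204)*(-1541) = (-2933 - 1902*1/2204)*(-1541) = (-2933 - 951/1102)*(-1541) = -3233117/1102*(-1541) = 4982233297/1102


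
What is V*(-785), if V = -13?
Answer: 10205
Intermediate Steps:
V*(-785) = -13*(-785) = 10205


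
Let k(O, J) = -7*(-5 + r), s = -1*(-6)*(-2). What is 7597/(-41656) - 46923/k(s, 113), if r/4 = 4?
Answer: 1954039519/3207512 ≈ 609.21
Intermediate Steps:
r = 16 (r = 4*4 = 16)
s = -12 (s = 6*(-2) = -12)
k(O, J) = -77 (k(O, J) = -7*(-5 + 16) = -7*11 = -77)
7597/(-41656) - 46923/k(s, 113) = 7597/(-41656) - 46923/(-77) = 7597*(-1/41656) - 46923*(-1/77) = -7597/41656 + 46923/77 = 1954039519/3207512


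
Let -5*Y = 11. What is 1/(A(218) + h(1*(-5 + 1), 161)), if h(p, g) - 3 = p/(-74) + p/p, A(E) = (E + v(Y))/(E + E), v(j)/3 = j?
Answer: 80660/366109 ≈ 0.22032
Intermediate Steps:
Y = -11/5 (Y = -⅕*11 = -11/5 ≈ -2.2000)
v(j) = 3*j
A(E) = (-33/5 + E)/(2*E) (A(E) = (E + 3*(-11/5))/(E + E) = (E - 33/5)/((2*E)) = (-33/5 + E)*(1/(2*E)) = (-33/5 + E)/(2*E))
h(p, g) = 4 - p/74 (h(p, g) = 3 + (p/(-74) + p/p) = 3 + (p*(-1/74) + 1) = 3 + (-p/74 + 1) = 3 + (1 - p/74) = 4 - p/74)
1/(A(218) + h(1*(-5 + 1), 161)) = 1/((⅒)*(-33 + 5*218)/218 + (4 - (-5 + 1)/74)) = 1/((⅒)*(1/218)*(-33 + 1090) + (4 - (-4)/74)) = 1/((⅒)*(1/218)*1057 + (4 - 1/74*(-4))) = 1/(1057/2180 + (4 + 2/37)) = 1/(1057/2180 + 150/37) = 1/(366109/80660) = 80660/366109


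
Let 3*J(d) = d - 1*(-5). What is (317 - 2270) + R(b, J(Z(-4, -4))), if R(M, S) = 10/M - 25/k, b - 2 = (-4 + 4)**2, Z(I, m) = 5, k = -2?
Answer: -3871/2 ≈ -1935.5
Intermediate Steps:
b = 2 (b = 2 + (-4 + 4)**2 = 2 + 0**2 = 2 + 0 = 2)
J(d) = 5/3 + d/3 (J(d) = (d - 1*(-5))/3 = (d + 5)/3 = (5 + d)/3 = 5/3 + d/3)
R(M, S) = 25/2 + 10/M (R(M, S) = 10/M - 25/(-2) = 10/M - 25*(-1/2) = 10/M + 25/2 = 25/2 + 10/M)
(317 - 2270) + R(b, J(Z(-4, -4))) = (317 - 2270) + (25/2 + 10/2) = -1953 + (25/2 + 10*(1/2)) = -1953 + (25/2 + 5) = -1953 + 35/2 = -3871/2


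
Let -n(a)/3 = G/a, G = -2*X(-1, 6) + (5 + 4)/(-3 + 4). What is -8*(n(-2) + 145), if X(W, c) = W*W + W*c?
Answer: -1388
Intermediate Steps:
X(W, c) = W**2 + W*c
G = 19 (G = -(-2)*(-1 + 6) + (5 + 4)/(-3 + 4) = -(-2)*5 + 9/1 = -2*(-5) + 9*1 = 10 + 9 = 19)
n(a) = -57/a
-8*(n(-2) + 145) = -8*(-57/(-2) + 145) = -8*(-57*(-1/2) + 145) = -8*(57/2 + 145) = -8*347/2 = -1388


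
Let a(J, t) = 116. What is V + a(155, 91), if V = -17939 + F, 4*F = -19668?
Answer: -22740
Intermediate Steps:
F = -4917 (F = (¼)*(-19668) = -4917)
V = -22856 (V = -17939 - 4917 = -22856)
V + a(155, 91) = -22856 + 116 = -22740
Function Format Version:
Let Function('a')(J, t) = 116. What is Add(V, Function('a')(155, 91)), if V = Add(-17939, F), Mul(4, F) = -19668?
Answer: -22740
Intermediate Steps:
F = -4917 (F = Mul(Rational(1, 4), -19668) = -4917)
V = -22856 (V = Add(-17939, -4917) = -22856)
Add(V, Function('a')(155, 91)) = Add(-22856, 116) = -22740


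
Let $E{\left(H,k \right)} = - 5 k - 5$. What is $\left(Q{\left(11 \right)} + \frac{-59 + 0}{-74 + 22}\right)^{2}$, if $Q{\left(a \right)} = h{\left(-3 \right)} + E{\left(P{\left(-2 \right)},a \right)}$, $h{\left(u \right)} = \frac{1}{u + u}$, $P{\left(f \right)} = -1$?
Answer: $\frac{84805681}{24336} \approx 3484.8$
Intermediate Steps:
$E{\left(H,k \right)} = -5 - 5 k$
$h{\left(u \right)} = \frac{1}{2 u}$
$Q{\left(a \right)} = - \frac{31}{6} - 5 a$ ($Q{\left(a \right)} = \frac{1}{2 \left(-3\right)} - \left(5 + 5 a\right) = \frac{1}{2} \left(- \frac{1}{3}\right) - \left(5 + 5 a\right) = - \frac{1}{6} - \left(5 + 5 a\right) = - \frac{31}{6} - 5 a$)
$\left(Q{\left(11 \right)} + \frac{-59 + 0}{-74 + 22}\right)^{2} = \left(\left(- \frac{31}{6} - 55\right) + \frac{-59 + 0}{-74 + 22}\right)^{2} = \left(\left(- \frac{31}{6} - 55\right) - \frac{59}{-52}\right)^{2} = \left(- \frac{361}{6} - - \frac{59}{52}\right)^{2} = \left(- \frac{361}{6} + \frac{59}{52}\right)^{2} = \left(- \frac{9209}{156}\right)^{2} = \frac{84805681}{24336}$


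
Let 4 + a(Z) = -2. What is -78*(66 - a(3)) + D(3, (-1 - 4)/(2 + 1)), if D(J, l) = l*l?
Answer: -50519/9 ≈ -5613.2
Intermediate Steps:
a(Z) = -6 (a(Z) = -4 - 2 = -6)
D(J, l) = l²
-78*(66 - a(3)) + D(3, (-1 - 4)/(2 + 1)) = -78*(66 - 1*(-6)) + ((-1 - 4)/(2 + 1))² = -78*(66 + 6) + (-5/3)² = -78*72 + (-5*⅓)² = -5616 + (-5/3)² = -5616 + 25/9 = -50519/9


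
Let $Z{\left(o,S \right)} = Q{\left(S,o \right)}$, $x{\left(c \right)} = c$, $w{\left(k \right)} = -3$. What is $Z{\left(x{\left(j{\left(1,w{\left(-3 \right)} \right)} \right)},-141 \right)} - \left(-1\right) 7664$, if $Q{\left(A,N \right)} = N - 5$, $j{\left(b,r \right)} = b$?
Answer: $7660$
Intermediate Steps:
$Q{\left(A,N \right)} = -5 + N$ ($Q{\left(A,N \right)} = N - 5 = -5 + N$)
$Z{\left(o,S \right)} = -5 + o$
$Z{\left(x{\left(j{\left(1,w{\left(-3 \right)} \right)} \right)},-141 \right)} - \left(-1\right) 7664 = \left(-5 + 1\right) - \left(-1\right) 7664 = -4 - -7664 = -4 + 7664 = 7660$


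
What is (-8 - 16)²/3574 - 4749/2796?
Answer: -2560405/1665484 ≈ -1.5373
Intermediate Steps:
(-8 - 16)²/3574 - 4749/2796 = (-24)²*(1/3574) - 4749*1/2796 = 576*(1/3574) - 1583/932 = 288/1787 - 1583/932 = -2560405/1665484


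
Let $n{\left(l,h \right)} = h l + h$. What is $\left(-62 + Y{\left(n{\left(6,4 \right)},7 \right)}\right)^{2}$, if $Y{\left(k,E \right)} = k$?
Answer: $1156$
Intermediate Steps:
$n{\left(l,h \right)} = h + h l$
$\left(-62 + Y{\left(n{\left(6,4 \right)},7 \right)}\right)^{2} = \left(-62 + 4 \left(1 + 6\right)\right)^{2} = \left(-62 + 4 \cdot 7\right)^{2} = \left(-62 + 28\right)^{2} = \left(-34\right)^{2} = 1156$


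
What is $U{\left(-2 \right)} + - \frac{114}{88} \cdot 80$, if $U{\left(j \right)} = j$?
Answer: $- \frac{1162}{11} \approx -105.64$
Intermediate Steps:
$U{\left(-2 \right)} + - \frac{114}{88} \cdot 80 = -2 + - \frac{114}{88} \cdot 80 = -2 + \left(-114\right) \frac{1}{88} \cdot 80 = -2 - \frac{1140}{11} = - \frac{1162}{11}$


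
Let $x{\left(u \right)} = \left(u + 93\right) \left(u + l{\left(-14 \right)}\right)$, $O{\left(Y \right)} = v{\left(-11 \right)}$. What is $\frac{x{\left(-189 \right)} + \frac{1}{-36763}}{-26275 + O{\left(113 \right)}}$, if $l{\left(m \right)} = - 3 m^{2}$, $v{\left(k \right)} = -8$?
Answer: $- \frac{2742225695}{966241929} \approx -2.838$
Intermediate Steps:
$O{\left(Y \right)} = -8$
$x{\left(u \right)} = \left(-588 + u\right) \left(93 + u\right)$ ($x{\left(u \right)} = \left(u + 93\right) \left(u - 3 \left(-14\right)^{2}\right) = \left(93 + u\right) \left(u - 588\right) = \left(93 + u\right) \left(-588 + u\right) = \left(-588 + u\right) \left(93 + u\right)$)
$\frac{x{\left(-189 \right)} + \frac{1}{-36763}}{-26275 + O{\left(113 \right)}} = \frac{\left(-54684 + \left(-189\right)^{2} - -93555\right) + \frac{1}{-36763}}{-26275 - 8} = \frac{\left(-54684 + 35721 + 93555\right) - \frac{1}{36763}}{-26283} = \left(74592 - \frac{1}{36763}\right) \left(- \frac{1}{26283}\right) = \frac{2742225695}{36763} \left(- \frac{1}{26283}\right) = - \frac{2742225695}{966241929}$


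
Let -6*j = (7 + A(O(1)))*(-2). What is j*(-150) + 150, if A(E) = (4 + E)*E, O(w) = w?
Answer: -450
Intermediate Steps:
A(E) = E*(4 + E)
j = 4 (j = -(7 + 1*(4 + 1))*(-2)/6 = -(7 + 1*5)*(-2)/6 = -(7 + 5)*(-2)/6 = -2*(-2) = -1/6*(-24) = 4)
j*(-150) + 150 = 4*(-150) + 150 = -600 + 150 = -450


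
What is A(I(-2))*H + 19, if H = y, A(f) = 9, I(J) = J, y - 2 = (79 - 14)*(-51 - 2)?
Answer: -30968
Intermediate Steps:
y = -3443 (y = 2 + (79 - 14)*(-51 - 2) = 2 + 65*(-53) = 2 - 3445 = -3443)
H = -3443
A(I(-2))*H + 19 = 9*(-3443) + 19 = -30987 + 19 = -30968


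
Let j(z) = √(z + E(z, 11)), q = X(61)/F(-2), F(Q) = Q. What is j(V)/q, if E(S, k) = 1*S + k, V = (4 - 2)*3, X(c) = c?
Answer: -2*√23/61 ≈ -0.15724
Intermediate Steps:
V = 6 (V = 2*3 = 6)
E(S, k) = S + k
q = -61/2 (q = 61/(-2) = 61*(-½) = -61/2 ≈ -30.500)
j(z) = √(11 + 2*z) (j(z) = √(z + (z + 11)) = √(z + (11 + z)) = √(11 + 2*z))
j(V)/q = √(11 + 2*6)/(-61/2) = √(11 + 12)*(-2/61) = √23*(-2/61) = -2*√23/61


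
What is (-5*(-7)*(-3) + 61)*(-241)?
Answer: 10604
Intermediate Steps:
(-5*(-7)*(-3) + 61)*(-241) = (35*(-3) + 61)*(-241) = (-105 + 61)*(-241) = -44*(-241) = 10604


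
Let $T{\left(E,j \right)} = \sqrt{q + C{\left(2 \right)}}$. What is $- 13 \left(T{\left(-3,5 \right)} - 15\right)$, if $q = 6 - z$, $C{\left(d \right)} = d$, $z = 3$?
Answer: $195 - 13 \sqrt{5} \approx 165.93$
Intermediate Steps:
$q = 3$ ($q = 6 - 3 = 3$)
$T{\left(E,j \right)} = \sqrt{5}$ ($T{\left(E,j \right)} = \sqrt{3 + 2} = \sqrt{5}$)
$- 13 \left(T{\left(-3,5 \right)} - 15\right) = - 13 \left(\sqrt{5} - 15\right) = - 13 \left(-15 + \sqrt{5}\right) = 195 - 13 \sqrt{5}$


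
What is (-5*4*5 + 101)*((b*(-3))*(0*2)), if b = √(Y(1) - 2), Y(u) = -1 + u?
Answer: 0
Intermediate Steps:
b = I*√2 (b = √((-1 + 1) - 2) = √(0 - 2) = √(-2) = I*√2 ≈ 1.4142*I)
(-5*4*5 + 101)*((b*(-3))*(0*2)) = (-5*4*5 + 101)*(((I*√2)*(-3))*(0*2)) = (-20*5 + 101)*(-3*I*√2*0) = (-100 + 101)*0 = 1*0 = 0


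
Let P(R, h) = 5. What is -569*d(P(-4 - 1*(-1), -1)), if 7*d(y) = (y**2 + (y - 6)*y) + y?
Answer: -14225/7 ≈ -2032.1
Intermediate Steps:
d(y) = y/7 + y**2/7 + y*(-6 + y)/7 (d(y) = ((y**2 + (y - 6)*y) + y)/7 = ((y**2 + (-6 + y)*y) + y)/7 = ((y**2 + y*(-6 + y)) + y)/7 = (y + y**2 + y*(-6 + y))/7 = y/7 + y**2/7 + y*(-6 + y)/7)
-569*d(P(-4 - 1*(-1), -1)) = -569*5*(-5 + 2*5)/7 = -569*5*(-5 + 10)/7 = -569*5*5/7 = -569*25/7 = -14225/7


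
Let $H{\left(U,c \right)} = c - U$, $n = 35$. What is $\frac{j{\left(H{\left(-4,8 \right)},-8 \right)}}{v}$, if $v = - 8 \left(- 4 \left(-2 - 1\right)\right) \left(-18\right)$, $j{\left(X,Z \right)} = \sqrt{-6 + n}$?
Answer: $\frac{\sqrt{29}}{1728} \approx 0.0031164$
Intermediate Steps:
$j{\left(X,Z \right)} = \sqrt{29}$ ($j{\left(X,Z \right)} = \sqrt{-6 + 35} = \sqrt{29}$)
$v = 1728$ ($v = - 8 \left(\left(-4\right) \left(-3\right)\right) \left(-18\right) = \left(-8\right) 12 \left(-18\right) = \left(-96\right) \left(-18\right) = 1728$)
$\frac{j{\left(H{\left(-4,8 \right)},-8 \right)}}{v} = \frac{\sqrt{29}}{1728}$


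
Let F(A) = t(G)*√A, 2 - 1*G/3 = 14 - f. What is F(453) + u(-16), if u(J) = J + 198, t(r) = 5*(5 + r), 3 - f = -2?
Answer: 182 - 80*√453 ≈ -1520.7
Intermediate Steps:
f = 5 (f = 3 - 1*(-2) = 3 + 2 = 5)
G = -21 (G = 6 - 3*(14 - 1*5) = 6 - 3*(14 - 5) = 6 - 3*9 = 6 - 27 = -21)
t(r) = 25 + 5*r
u(J) = 198 + J
F(A) = -80*√A (F(A) = (25 + 5*(-21))*√A = (25 - 105)*√A = -80*√A)
F(453) + u(-16) = -80*√453 + (198 - 16) = -80*√453 + 182 = 182 - 80*√453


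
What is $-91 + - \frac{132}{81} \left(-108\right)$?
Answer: $85$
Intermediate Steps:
$-91 + - \frac{132}{81} \left(-108\right) = -91 + \left(-132\right) \frac{1}{81} \left(-108\right) = -91 - -176 = -91 + 176 = 85$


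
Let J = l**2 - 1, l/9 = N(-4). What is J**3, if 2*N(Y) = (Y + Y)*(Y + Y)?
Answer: 570609789815807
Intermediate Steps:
N(Y) = 2*Y**2 (N(Y) = ((Y + Y)*(Y + Y))/2 = ((2*Y)*(2*Y))/2 = (4*Y**2)/2 = 2*Y**2)
l = 288 (l = 9*(2*(-4)**2) = 9*(2*16) = 9*32 = 288)
J = 82943 (J = 288**2 - 1 = 82944 - 1 = 82943)
J**3 = 82943**3 = 570609789815807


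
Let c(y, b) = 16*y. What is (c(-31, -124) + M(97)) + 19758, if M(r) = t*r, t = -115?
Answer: 8107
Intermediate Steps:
M(r) = -115*r
(c(-31, -124) + M(97)) + 19758 = (16*(-31) - 115*97) + 19758 = (-496 - 11155) + 19758 = -11651 + 19758 = 8107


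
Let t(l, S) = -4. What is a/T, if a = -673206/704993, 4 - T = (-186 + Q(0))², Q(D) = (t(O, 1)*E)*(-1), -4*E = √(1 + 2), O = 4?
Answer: 23289561570/843452830672889 - 250432632*√3/843452830672889 ≈ 2.7098e-5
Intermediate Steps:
E = -√3/4 (E = -√(1 + 2)/4 = -√3/4 ≈ -0.43301)
Q(D) = -√3 (Q(D) = -(-1)*√3*(-1) = √3*(-1) = -√3)
T = 4 - (-186 - √3)² ≈ -35239.
a = -673206/704993 (a = -673206*1/704993 = -673206/704993 ≈ -0.95491)
a/T = -673206/(704993*(4 - (186 + √3)²))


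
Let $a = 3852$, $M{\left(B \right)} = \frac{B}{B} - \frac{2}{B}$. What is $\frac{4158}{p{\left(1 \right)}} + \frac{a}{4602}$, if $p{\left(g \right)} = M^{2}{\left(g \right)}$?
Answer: $\frac{3189828}{767} \approx 4158.8$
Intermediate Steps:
$M{\left(B \right)} = 1 - \frac{2}{B}$
$p{\left(g \right)} = \frac{\left(-2 + g\right)^{2}}{g^{2}}$ ($p{\left(g \right)} = \left(\frac{-2 + g}{g}\right)^{2} = \frac{\left(-2 + g\right)^{2}}{g^{2}}$)
$\frac{4158}{p{\left(1 \right)}} + \frac{a}{4602} = \frac{4158}{1^{-2} \left(-2 + 1\right)^{2}} + \frac{3852}{4602} = \frac{4158}{1 \left(-1\right)^{2}} + 3852 \cdot \frac{1}{4602} = \frac{4158}{1 \cdot 1} + \frac{642}{767} = \frac{4158}{1} + \frac{642}{767} = 4158 \cdot 1 + \frac{642}{767} = 4158 + \frac{642}{767} = \frac{3189828}{767}$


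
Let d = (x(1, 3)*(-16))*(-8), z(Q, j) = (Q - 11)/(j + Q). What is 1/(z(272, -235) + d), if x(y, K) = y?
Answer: 37/4997 ≈ 0.0074044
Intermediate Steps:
z(Q, j) = (-11 + Q)/(Q + j)
d = 128 (d = (1*(-16))*(-8) = -16*(-8) = 128)
1/(z(272, -235) + d) = 1/((-11 + 272)/(272 - 235) + 128) = 1/(261/37 + 128) = 1/(4997/37) = 37/4997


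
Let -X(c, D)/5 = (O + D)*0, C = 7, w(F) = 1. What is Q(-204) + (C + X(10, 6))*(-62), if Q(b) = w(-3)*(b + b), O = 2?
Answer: -842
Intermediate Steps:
Q(b) = 2*b (Q(b) = 1*(b + b) = 1*(2*b) = 2*b)
X(c, D) = 0 (X(c, D) = -5*(2 + D)*0 = -5*0 = 0)
Q(-204) + (C + X(10, 6))*(-62) = 2*(-204) + (7 + 0)*(-62) = -408 + 7*(-62) = -408 - 434 = -842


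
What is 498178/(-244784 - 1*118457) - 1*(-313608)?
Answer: 113914785350/363241 ≈ 3.1361e+5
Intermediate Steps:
498178/(-244784 - 1*118457) - 1*(-313608) = 498178/(-244784 - 118457) + 313608 = 498178/(-363241) + 313608 = 498178*(-1/363241) + 313608 = -498178/363241 + 313608 = 113914785350/363241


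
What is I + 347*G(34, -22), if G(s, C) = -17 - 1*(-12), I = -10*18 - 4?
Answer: -1919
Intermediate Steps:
I = -184 (I = -180 - 4 = -184)
G(s, C) = -5 (G(s, C) = -17 + 12 = -5)
I + 347*G(34, -22) = -184 + 347*(-5) = -184 - 1735 = -1919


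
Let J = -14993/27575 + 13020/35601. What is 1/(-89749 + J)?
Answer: -327232525/29368850132656 ≈ -1.1142e-5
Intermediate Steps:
J = -58246431/327232525 (J = -14993*1/27575 + 13020*(1/35601) = -14993/27575 + 4340/11867 = -58246431/327232525 ≈ -0.17800)
1/(-89749 + J) = 1/(-89749 - 58246431/327232525) = 1/(-29368850132656/327232525) = -327232525/29368850132656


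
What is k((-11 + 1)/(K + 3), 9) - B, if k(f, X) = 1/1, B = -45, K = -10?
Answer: 46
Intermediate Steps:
k(f, X) = 1
k((-11 + 1)/(K + 3), 9) - B = 1 - 1*(-45) = 1 + 45 = 46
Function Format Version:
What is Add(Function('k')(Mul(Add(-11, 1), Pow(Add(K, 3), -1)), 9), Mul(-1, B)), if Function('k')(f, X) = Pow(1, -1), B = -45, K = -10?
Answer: 46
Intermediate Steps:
Function('k')(f, X) = 1
Add(Function('k')(Mul(Add(-11, 1), Pow(Add(K, 3), -1)), 9), Mul(-1, B)) = Add(1, Mul(-1, -45)) = Add(1, 45) = 46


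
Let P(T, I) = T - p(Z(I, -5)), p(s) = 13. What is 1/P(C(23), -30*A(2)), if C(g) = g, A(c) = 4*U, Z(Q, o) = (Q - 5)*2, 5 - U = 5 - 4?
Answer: 1/10 ≈ 0.10000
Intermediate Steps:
U = 4 (U = 5 - (5 - 4) = 5 - 1*1 = 5 - 1 = 4)
Z(Q, o) = -10 + 2*Q (Z(Q, o) = (-5 + Q)*2 = -10 + 2*Q)
A(c) = 16 (A(c) = 4*4 = 16)
P(T, I) = -13 + T (P(T, I) = T - 1*13 = T - 13 = -13 + T)
1/P(C(23), -30*A(2)) = 1/(-13 + 23) = 1/10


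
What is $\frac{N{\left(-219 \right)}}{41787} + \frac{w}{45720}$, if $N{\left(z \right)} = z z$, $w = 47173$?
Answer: $\frac{462666119}{212277960} \approx 2.1795$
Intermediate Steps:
$N{\left(z \right)} = z^{2}$
$\frac{N{\left(-219 \right)}}{41787} + \frac{w}{45720} = \frac{\left(-219\right)^{2}}{41787} + \frac{47173}{45720} = 47961 \cdot \frac{1}{41787} + 47173 \cdot \frac{1}{45720} = \frac{5329}{4643} + \frac{47173}{45720} = \frac{462666119}{212277960}$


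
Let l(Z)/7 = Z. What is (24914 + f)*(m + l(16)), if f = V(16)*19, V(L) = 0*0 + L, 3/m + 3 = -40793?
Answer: 57612399741/20398 ≈ 2.8244e+6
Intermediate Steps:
m = -3/40796 (m = 3/(-3 - 40793) = 3/(-40796) = 3*(-1/40796) = -3/40796 ≈ -7.3537e-5)
l(Z) = 7*Z
V(L) = L (V(L) = 0 + L = L)
f = 304 (f = 16*19 = 304)
(24914 + f)*(m + l(16)) = (24914 + 304)*(-3/40796 + 7*16) = 25218*(-3/40796 + 112) = 25218*(4569149/40796) = 57612399741/20398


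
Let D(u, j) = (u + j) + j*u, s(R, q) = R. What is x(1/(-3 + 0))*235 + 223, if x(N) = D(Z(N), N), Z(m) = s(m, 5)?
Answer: 832/9 ≈ 92.444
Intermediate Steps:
Z(m) = m
D(u, j) = j + u + j*u (D(u, j) = (j + u) + j*u = j + u + j*u)
x(N) = N**2 + 2*N (x(N) = N + N + N*N = N + N + N**2 = N**2 + 2*N)
x(1/(-3 + 0))*235 + 223 = ((2 + 1/(-3 + 0))/(-3 + 0))*235 + 223 = ((2 + 1/(-3))/(-3))*235 + 223 = -(2 - 1/3)/3*235 + 223 = -1/3*5/3*235 + 223 = -5/9*235 + 223 = -1175/9 + 223 = 832/9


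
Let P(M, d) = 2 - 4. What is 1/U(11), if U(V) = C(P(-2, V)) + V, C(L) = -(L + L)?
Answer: 1/15 ≈ 0.066667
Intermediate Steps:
P(M, d) = -2
C(L) = -2*L
U(V) = 4 + V (U(V) = -2*(-2) + V = 4 + V)
1/U(11) = 1/(4 + 11) = 1/15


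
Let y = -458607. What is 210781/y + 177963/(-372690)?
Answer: -5932261053/6330305290 ≈ -0.93712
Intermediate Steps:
210781/y + 177963/(-372690) = 210781/(-458607) + 177963/(-372690) = 210781*(-1/458607) + 177963*(-1/372690) = -210781/458607 - 59321/124230 = -5932261053/6330305290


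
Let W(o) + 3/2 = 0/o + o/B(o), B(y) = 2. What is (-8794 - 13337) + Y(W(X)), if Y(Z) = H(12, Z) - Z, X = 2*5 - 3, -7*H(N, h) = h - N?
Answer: -154921/7 ≈ -22132.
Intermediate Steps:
H(N, h) = -h/7 + N/7 (H(N, h) = -(h - N)/7 = -h/7 + N/7)
X = 7 (X = 10 - 3 = 7)
W(o) = -3/2 + o/2 (W(o) = -3/2 + (0/o + o/2) = -3/2 + (0 + o*(½)) = -3/2 + (0 + o/2) = -3/2 + o/2)
Y(Z) = 12/7 - 8*Z/7 (Y(Z) = (-Z/7 + (⅐)*12) - Z = (-Z/7 + 12/7) - Z = (12/7 - Z/7) - Z = 12/7 - 8*Z/7)
(-8794 - 13337) + Y(W(X)) = (-8794 - 13337) + (12/7 - 8*(-3/2 + (½)*7)/7) = -22131 + (12/7 - 8*(-3/2 + 7/2)/7) = -22131 + (12/7 - 8/7*2) = -22131 + (12/7 - 16/7) = -22131 - 4/7 = -154921/7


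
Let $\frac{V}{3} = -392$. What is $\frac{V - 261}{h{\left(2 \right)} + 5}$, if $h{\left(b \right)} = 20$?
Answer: $- \frac{1437}{25} \approx -57.48$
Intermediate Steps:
$V = -1176$ ($V = 3 \left(-392\right) = -1176$)
$\frac{V - 261}{h{\left(2 \right)} + 5} = \frac{-1176 - 261}{20 + 5} = - \frac{1437}{25}$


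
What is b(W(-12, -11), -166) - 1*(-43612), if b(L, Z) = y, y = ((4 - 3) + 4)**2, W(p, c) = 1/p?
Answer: 43637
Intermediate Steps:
y = 25 (y = (1 + 4)**2 = 5**2 = 25)
b(L, Z) = 25
b(W(-12, -11), -166) - 1*(-43612) = 25 - 1*(-43612) = 25 + 43612 = 43637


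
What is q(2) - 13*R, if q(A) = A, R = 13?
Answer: -167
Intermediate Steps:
q(2) - 13*R = 2 - 13*13 = 2 - 169 = -167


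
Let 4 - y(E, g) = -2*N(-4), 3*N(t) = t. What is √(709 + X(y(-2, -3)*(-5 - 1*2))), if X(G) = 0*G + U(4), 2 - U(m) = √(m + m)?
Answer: √(711 - 2*√2) ≈ 26.611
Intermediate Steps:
N(t) = t/3
y(E, g) = 4/3 (y(E, g) = 4 - (-2)*(⅓)*(-4) = 4 - (-2)*(-4)/3 = 4 - 1*8/3 = 4 - 8/3 = 4/3)
U(m) = 2 - √2*√m (U(m) = 2 - √(m + m) = 2 - √(2*m) = 2 - √2*√m)
X(G) = 2 - 2*√2 (X(G) = 0*G + (2 - √2*√4) = 0 + (2 - 1*√2*2) = 0 + (2 - 2*√2) = 2 - 2*√2)
√(709 + X(y(-2, -3)*(-5 - 1*2))) = √(709 + (2 - 2*√2)) = √(711 - 2*√2)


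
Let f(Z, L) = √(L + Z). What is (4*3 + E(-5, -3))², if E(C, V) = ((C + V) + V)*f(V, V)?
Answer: (12 - 11*I*√6)² ≈ -582.0 - 646.67*I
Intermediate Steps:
E(C, V) = √2*√V*(C + 2*V) (E(C, V) = ((C + V) + V)*√(V + V) = (C + 2*V)*√(2*V) = (C + 2*V)*(√2*√V) = √2*√V*(C + 2*V))
(4*3 + E(-5, -3))² = (4*3 + √2*√(-3)*(-5 + 2*(-3)))² = (12 + √2*(I*√3)*(-5 - 6))² = (12 + √2*(I*√3)*(-11))² = (12 - 11*I*√6)²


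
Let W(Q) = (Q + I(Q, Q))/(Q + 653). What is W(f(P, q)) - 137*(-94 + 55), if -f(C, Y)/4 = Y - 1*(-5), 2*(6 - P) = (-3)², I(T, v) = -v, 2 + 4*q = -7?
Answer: 5343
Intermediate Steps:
q = -9/4 (q = -½ + (¼)*(-7) = -½ - 7/4 = -9/4 ≈ -2.2500)
P = 3/2 (P = 6 - ½*(-3)² = 6 - ½*9 = 6 - 9/2 = 3/2 ≈ 1.5000)
f(C, Y) = -20 - 4*Y (f(C, Y) = -4*(Y - 1*(-5)) = -4*(Y + 5) = -4*(5 + Y) = -20 - 4*Y)
W(Q) = 0 (W(Q) = (Q - Q)/(Q + 653) = 0/(653 + Q) = 0)
W(f(P, q)) - 137*(-94 + 55) = 0 - 137*(-94 + 55) = 0 - 137*(-39) = 0 + 5343 = 5343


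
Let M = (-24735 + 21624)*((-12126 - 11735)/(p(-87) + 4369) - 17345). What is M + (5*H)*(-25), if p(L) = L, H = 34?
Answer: 231114016261/4282 ≈ 5.3973e+7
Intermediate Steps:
M = 231132214761/4282 (M = (-24735 + 21624)*((-12126 - 11735)/(-87 + 4369) - 17345) = -3111*(-23861/4282 - 17345) = -3111*(-74295151/4282) = 231132214761/4282 ≈ 5.3978e+7)
M + (5*H)*(-25) = 231132214761/4282 + (5*34)*(-25) = 231132214761/4282 + 170*(-25) = 231132214761/4282 - 4250 = 231114016261/4282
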